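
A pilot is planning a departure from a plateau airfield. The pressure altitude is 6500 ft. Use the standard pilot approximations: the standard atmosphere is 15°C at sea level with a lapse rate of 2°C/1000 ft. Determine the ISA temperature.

2°C

ISA temperature = 15 − 2 × (6500/1000) = 15 − 13 = 2°C.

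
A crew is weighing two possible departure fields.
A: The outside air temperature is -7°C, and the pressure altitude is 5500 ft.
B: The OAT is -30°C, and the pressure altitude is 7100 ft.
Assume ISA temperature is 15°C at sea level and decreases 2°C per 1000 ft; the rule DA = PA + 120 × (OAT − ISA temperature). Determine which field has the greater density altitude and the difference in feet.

A by 776 ft

A: ISA temp = 4°C, deviation -11°C, DA = 5500 + 120 × (-11) = 4180 ft.
B: ISA temp = 0.8°C, deviation -30.8°C, DA = 7100 + 120 × (-30.8) = 3404 ft.
A is higher by 4180 − 3404 = 776 ft.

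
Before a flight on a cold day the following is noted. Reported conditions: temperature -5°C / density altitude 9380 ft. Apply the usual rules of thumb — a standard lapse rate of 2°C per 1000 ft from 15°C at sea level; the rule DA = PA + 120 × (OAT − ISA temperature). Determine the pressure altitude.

9500 ft

DA = PA + 120 × (OAT − (15 − 2·PA/1000)) = PA + 120·OAT − 1800 + 0.24·PA = 1.24·PA + 120·OAT − 1800.
So 1.24·PA = 9380 − 120 × (-5) + 1800 = 11780.
PA = 11780 / 1.24 = 9500 ft.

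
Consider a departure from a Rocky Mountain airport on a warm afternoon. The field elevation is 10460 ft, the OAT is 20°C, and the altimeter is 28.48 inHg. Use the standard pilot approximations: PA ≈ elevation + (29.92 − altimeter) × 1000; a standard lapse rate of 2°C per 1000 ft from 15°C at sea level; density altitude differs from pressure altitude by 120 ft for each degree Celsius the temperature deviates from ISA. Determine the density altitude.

15356 ft

Pressure altitude = 10460 + (29.92 − 28.48) × 1000 = 10460 + (+1440) = 11900 ft.
ISA temperature at 11900 ft = 15 − 2 × (11900/1000) = -8.8°C.
ISA deviation = 20 − (-8.8) = +28.8°C.
Density altitude = 11900 + 120 × (28.8) = 15356 ft.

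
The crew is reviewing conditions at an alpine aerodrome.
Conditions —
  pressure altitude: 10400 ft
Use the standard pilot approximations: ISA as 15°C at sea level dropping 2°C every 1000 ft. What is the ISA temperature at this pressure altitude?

ISA temperature = 15 − 2 × (10400/1000) = 15 − 20.8 = -5.8°C.

-5.8°C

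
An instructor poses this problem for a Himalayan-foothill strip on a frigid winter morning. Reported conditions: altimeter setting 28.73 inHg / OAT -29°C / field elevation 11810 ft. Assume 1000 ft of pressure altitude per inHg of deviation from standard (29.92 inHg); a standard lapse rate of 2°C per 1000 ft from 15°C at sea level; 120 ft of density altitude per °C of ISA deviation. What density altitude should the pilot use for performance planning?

Pressure altitude = 11810 + (29.92 − 28.73) × 1000 = 11810 + (+1190) = 13000 ft.
ISA temperature at 13000 ft = 15 − 2 × (13000/1000) = -11°C.
ISA deviation = -29 − (-11) = -18°C.
Density altitude = 13000 + 120 × (-18) = 10840 ft.

10840 ft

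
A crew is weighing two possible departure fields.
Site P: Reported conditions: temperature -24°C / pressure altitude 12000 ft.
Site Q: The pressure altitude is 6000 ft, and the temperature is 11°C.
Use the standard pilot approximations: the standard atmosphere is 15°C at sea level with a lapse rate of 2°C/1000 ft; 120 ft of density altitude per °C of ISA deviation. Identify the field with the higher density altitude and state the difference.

Site P by 3240 ft

Site P: ISA temp = -9°C, deviation -15°C, DA = 12000 + 120 × (-15) = 10200 ft.
Site Q: ISA temp = 3°C, deviation +8°C, DA = 6000 + 120 × 8 = 6960 ft.
Site P is higher by 10200 − 6960 = 3240 ft.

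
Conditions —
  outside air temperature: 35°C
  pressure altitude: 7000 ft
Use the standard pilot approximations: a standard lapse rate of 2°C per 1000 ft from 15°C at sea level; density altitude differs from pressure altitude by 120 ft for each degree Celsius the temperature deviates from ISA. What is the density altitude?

ISA temperature at 7000 ft = 15 − 2 × (7000/1000) = 1°C.
ISA deviation = 35 − 1 = +34°C.
Density altitude = 7000 + 120 × (34) = 7000 + (+4080) = 11080 ft.

11080 ft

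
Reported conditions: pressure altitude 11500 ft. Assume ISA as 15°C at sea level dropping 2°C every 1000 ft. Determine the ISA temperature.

-8°C

ISA temperature = 15 − 2 × (11500/1000) = 15 − 23 = -8°C.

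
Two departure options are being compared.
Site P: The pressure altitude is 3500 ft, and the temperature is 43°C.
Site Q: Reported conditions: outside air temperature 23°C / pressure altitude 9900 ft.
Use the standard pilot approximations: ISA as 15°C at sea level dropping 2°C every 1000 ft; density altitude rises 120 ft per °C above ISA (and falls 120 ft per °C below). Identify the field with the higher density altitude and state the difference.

Site P: ISA temp = 8°C, deviation +35°C, DA = 3500 + 120 × 35 = 7700 ft.
Site Q: ISA temp = -4.8°C, deviation +27.8°C, DA = 9900 + 120 × 27.8 = 13236 ft.
Site Q is higher by 13236 − 7700 = 5536 ft.

Site Q by 5536 ft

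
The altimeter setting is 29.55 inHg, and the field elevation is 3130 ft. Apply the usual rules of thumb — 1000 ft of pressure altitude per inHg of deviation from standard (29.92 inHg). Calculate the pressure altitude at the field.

3500 ft

Pressure correction = (29.92 − 29.55) × 1000 = +370 ft.
Pressure altitude = 3130 + (+370) = 3500 ft.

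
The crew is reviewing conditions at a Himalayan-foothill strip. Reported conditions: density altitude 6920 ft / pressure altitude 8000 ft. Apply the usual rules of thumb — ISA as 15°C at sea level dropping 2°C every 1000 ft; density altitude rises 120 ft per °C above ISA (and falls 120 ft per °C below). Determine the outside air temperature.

Density altitude − pressure altitude = 6920 − 8000 = -1080 ft.
At 120 ft/°C that is an ISA deviation of -1080/120 = -9°C.
ISA temperature at 8000 ft = 15 − 2 × (8000/1000) = -1°C.
OAT = ISA + deviation = -1 + (-9) = -10°C.

-10°C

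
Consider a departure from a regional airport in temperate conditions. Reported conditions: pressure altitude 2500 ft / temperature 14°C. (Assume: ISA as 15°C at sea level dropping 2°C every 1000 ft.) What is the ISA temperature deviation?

ISA temperature at 2500 ft = 15 − 2 × (2500/1000) = 10°C.
Deviation = OAT − ISA = 14 − 10 = +4°C.

ISA+4°C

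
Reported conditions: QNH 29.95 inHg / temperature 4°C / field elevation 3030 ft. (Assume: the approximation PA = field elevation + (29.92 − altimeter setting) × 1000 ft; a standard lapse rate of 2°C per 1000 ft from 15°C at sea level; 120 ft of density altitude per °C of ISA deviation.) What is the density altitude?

2400 ft

Pressure altitude = 3030 + (29.92 − 29.95) × 1000 = 3030 + (-30) = 3000 ft.
ISA temperature at 3000 ft = 15 − 2 × (3000/1000) = 9°C.
ISA deviation = 4 − 9 = -5°C.
Density altitude = 3000 + 120 × (-5) = 2400 ft.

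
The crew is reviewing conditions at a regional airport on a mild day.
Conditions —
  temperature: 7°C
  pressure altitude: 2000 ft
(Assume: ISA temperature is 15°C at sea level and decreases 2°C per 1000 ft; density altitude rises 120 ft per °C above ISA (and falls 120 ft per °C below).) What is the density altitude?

ISA temperature at 2000 ft = 15 − 2 × (2000/1000) = 11°C.
ISA deviation = 7 − 11 = -4°C.
Density altitude = 2000 + 120 × (-4) = 2000 + (-480) = 1520 ft.

1520 ft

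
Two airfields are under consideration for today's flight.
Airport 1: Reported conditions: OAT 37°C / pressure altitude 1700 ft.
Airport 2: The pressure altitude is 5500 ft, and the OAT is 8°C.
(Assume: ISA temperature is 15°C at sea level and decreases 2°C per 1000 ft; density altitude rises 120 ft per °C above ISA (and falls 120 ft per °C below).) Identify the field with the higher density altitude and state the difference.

Airport 2 by 1232 ft

Airport 1: ISA temp = 11.6°C, deviation +25.4°C, DA = 1700 + 120 × 25.4 = 4748 ft.
Airport 2: ISA temp = 4°C, deviation +4°C, DA = 5500 + 120 × 4 = 5980 ft.
Airport 2 is higher by 5980 − 4748 = 1232 ft.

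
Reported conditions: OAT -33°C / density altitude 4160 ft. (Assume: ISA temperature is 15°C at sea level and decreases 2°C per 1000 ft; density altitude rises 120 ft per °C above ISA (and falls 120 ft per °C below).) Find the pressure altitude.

DA = PA + 120 × (OAT − (15 − 2·PA/1000)) = PA + 120·OAT − 1800 + 0.24·PA = 1.24·PA + 120·OAT − 1800.
So 1.24·PA = 4160 − 120 × (-33) + 1800 = 9920.
PA = 9920 / 1.24 = 8000 ft.

8000 ft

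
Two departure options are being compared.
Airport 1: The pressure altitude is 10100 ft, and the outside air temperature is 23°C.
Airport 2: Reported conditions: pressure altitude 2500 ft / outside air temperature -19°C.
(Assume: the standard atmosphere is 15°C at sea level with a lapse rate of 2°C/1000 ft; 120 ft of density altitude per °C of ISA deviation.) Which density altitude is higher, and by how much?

Airport 1 by 14464 ft

Airport 1: ISA temp = -5.2°C, deviation +28.2°C, DA = 10100 + 120 × 28.2 = 13484 ft.
Airport 2: ISA temp = 10°C, deviation -29°C, DA = 2500 + 120 × (-29) = -980 ft.
Airport 1 is higher by 13484 − (-980) = 14464 ft.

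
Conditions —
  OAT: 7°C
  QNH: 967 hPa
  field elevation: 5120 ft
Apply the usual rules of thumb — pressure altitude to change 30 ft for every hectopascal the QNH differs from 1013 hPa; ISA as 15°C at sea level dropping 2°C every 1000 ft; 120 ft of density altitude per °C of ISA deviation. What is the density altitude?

7100 ft

Pressure altitude = 5120 + (1013 − 967) × 30 = 5120 + (+1380) = 6500 ft.
ISA temperature at 6500 ft = 15 − 2 × (6500/1000) = 2°C.
ISA deviation = 7 − 2 = +5°C.
Density altitude = 6500 + 120 × (5) = 7100 ft.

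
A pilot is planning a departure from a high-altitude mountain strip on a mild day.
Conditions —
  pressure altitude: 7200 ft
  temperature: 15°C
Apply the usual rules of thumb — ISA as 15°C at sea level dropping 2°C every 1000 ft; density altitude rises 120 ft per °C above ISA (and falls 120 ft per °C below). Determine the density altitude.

ISA temperature at 7200 ft = 15 − 2 × (7200/1000) = 0.6°C.
ISA deviation = 15 − 0.6 = +14.4°C.
Density altitude = 7200 + 120 × (14.4) = 7200 + (+1728) = 8928 ft.

8928 ft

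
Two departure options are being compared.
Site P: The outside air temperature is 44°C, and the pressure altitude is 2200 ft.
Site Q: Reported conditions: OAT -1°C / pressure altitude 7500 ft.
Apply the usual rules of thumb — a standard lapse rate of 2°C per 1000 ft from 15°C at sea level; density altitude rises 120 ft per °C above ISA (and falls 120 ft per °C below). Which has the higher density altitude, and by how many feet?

Site P: ISA temp = 10.6°C, deviation +33.4°C, DA = 2200 + 120 × 33.4 = 6208 ft.
Site Q: ISA temp = 0°C, deviation -1°C, DA = 7500 + 120 × (-1) = 7380 ft.
Site Q is higher by 7380 − 6208 = 1172 ft.

Site Q by 1172 ft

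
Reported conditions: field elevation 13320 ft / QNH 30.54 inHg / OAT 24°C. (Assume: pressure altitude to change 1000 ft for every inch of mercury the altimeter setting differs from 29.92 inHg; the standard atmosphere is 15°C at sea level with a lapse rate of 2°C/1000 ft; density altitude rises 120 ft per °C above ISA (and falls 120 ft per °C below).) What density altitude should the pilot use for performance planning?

Pressure altitude = 13320 + (29.92 − 30.54) × 1000 = 13320 + (-620) = 12700 ft.
ISA temperature at 12700 ft = 15 − 2 × (12700/1000) = -10.4°C.
ISA deviation = 24 − (-10.4) = +34.4°C.
Density altitude = 12700 + 120 × (34.4) = 16828 ft.

16828 ft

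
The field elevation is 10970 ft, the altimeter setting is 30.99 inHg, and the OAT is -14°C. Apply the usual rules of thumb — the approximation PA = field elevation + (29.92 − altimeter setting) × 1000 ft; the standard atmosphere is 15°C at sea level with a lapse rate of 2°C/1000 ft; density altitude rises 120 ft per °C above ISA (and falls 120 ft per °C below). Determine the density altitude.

Pressure altitude = 10970 + (29.92 − 30.99) × 1000 = 10970 + (-1070) = 9900 ft.
ISA temperature at 9900 ft = 15 − 2 × (9900/1000) = -4.8°C.
ISA deviation = -14 − (-4.8) = -9.2°C.
Density altitude = 9900 + 120 × (-9.2) = 8796 ft.

8796 ft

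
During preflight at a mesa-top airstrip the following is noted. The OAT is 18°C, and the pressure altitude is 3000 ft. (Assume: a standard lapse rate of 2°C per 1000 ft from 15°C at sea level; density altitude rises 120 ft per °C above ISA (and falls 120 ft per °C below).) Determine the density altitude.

4080 ft

ISA temperature at 3000 ft = 15 − 2 × (3000/1000) = 9°C.
ISA deviation = 18 − 9 = +9°C.
Density altitude = 3000 + 120 × (9) = 3000 + (+1080) = 4080 ft.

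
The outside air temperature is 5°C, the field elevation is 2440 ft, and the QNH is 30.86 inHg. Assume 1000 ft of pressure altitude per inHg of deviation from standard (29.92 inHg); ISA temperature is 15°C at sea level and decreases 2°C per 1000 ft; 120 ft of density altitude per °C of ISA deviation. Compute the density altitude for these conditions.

Pressure altitude = 2440 + (29.92 − 30.86) × 1000 = 2440 + (-940) = 1500 ft.
ISA temperature at 1500 ft = 15 − 2 × (1500/1000) = 12°C.
ISA deviation = 5 − 12 = -7°C.
Density altitude = 1500 + 120 × (-7) = 660 ft.

660 ft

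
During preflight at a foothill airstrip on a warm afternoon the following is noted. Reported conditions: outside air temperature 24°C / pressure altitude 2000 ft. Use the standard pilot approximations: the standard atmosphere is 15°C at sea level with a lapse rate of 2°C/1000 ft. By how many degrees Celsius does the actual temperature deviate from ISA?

ISA+13°C

ISA temperature at 2000 ft = 15 − 2 × (2000/1000) = 11°C.
Deviation = OAT − ISA = 24 − 11 = +13°C.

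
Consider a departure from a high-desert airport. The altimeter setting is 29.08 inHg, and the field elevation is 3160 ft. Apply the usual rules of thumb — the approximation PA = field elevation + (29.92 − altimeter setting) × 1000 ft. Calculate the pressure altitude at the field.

4000 ft

Pressure correction = (29.92 − 29.08) × 1000 = +840 ft.
Pressure altitude = 3160 + (+840) = 4000 ft.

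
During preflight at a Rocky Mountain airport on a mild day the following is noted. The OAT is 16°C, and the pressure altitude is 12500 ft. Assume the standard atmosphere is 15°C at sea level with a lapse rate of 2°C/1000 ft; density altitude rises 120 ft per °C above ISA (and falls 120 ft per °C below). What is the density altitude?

15620 ft

ISA temperature at 12500 ft = 15 − 2 × (12500/1000) = -10°C.
ISA deviation = 16 − (-10) = +26°C.
Density altitude = 12500 + 120 × (26) = 12500 + (+3120) = 15620 ft.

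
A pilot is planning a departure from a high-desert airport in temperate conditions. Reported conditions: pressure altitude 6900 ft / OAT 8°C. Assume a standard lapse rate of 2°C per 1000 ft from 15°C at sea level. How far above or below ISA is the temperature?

ISA temperature at 6900 ft = 15 − 2 × (6900/1000) = 1.2°C.
Deviation = OAT − ISA = 8 − 1.2 = +6.8°C.

ISA+6.8°C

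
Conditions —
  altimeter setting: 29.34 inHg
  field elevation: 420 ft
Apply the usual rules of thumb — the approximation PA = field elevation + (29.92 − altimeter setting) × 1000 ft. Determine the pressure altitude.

1000 ft

Pressure correction = (29.92 − 29.34) × 1000 = +580 ft.
Pressure altitude = 420 + (+580) = 1000 ft.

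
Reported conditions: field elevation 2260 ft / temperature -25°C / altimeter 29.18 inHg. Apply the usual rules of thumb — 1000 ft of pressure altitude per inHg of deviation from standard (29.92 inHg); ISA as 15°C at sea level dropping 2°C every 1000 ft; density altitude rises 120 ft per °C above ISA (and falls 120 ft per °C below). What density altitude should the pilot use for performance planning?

-1080 ft

Pressure altitude = 2260 + (29.92 − 29.18) × 1000 = 2260 + (+740) = 3000 ft.
ISA temperature at 3000 ft = 15 − 2 × (3000/1000) = 9°C.
ISA deviation = -25 − 9 = -34°C.
Density altitude = 3000 + 120 × (-34) = -1080 ft.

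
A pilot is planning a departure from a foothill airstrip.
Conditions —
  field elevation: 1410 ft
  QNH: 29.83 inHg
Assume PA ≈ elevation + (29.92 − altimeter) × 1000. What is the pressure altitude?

1500 ft

Pressure correction = (29.92 − 29.83) × 1000 = +90 ft.
Pressure altitude = 1410 + (+90) = 1500 ft.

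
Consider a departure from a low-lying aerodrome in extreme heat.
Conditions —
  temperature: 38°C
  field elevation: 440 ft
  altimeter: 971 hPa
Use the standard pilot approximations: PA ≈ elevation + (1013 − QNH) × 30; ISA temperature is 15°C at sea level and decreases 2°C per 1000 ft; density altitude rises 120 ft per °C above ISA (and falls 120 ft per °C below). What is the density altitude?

Pressure altitude = 440 + (1013 − 971) × 30 = 440 + (+1260) = 1700 ft.
ISA temperature at 1700 ft = 15 − 2 × (1700/1000) = 11.6°C.
ISA deviation = 38 − 11.6 = +26.4°C.
Density altitude = 1700 + 120 × (26.4) = 4868 ft.

4868 ft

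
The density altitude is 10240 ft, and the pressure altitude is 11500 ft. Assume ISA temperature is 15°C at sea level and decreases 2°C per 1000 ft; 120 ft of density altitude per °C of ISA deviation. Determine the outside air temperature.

-18.5°C

Density altitude − pressure altitude = 10240 − 11500 = -1260 ft.
At 120 ft/°C that is an ISA deviation of -1260/120 = -10.5°C.
ISA temperature at 11500 ft = 15 − 2 × (11500/1000) = -8°C.
OAT = ISA + deviation = -8 + (-10.5) = -18.5°C.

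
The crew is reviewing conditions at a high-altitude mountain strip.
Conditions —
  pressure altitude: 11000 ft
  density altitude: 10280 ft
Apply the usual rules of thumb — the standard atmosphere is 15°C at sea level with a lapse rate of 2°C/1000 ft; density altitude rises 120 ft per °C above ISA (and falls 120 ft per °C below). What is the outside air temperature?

Density altitude − pressure altitude = 10280 − 11000 = -720 ft.
At 120 ft/°C that is an ISA deviation of -720/120 = -6°C.
ISA temperature at 11000 ft = 15 − 2 × (11000/1000) = -7°C.
OAT = ISA + deviation = -7 + (-6) = -13°C.

-13°C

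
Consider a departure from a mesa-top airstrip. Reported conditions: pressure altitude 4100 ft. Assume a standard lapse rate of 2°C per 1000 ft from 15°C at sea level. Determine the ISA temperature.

6.8°C

ISA temperature = 15 − 2 × (4100/1000) = 15 − 8.2 = 6.8°C.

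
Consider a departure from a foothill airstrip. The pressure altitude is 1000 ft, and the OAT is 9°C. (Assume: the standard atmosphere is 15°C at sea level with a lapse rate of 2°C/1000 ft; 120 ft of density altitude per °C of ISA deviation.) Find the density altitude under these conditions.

520 ft

ISA temperature at 1000 ft = 15 − 2 × (1000/1000) = 13°C.
ISA deviation = 9 − 13 = -4°C.
Density altitude = 1000 + 120 × (-4) = 1000 + (-480) = 520 ft.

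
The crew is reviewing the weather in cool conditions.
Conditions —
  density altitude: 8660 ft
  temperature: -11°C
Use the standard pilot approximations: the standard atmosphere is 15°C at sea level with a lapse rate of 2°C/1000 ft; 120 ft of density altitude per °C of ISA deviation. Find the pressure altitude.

DA = PA + 120 × (OAT − (15 − 2·PA/1000)) = PA + 120·OAT − 1800 + 0.24·PA = 1.24·PA + 120·OAT − 1800.
So 1.24·PA = 8660 − 120 × (-11) + 1800 = 11780.
PA = 11780 / 1.24 = 9500 ft.

9500 ft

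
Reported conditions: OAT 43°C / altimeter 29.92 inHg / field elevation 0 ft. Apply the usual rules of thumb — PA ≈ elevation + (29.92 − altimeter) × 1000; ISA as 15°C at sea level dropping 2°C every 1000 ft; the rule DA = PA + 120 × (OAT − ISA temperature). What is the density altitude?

Pressure altitude = 0 + (29.92 − 29.92) × 1000 = 0 + (0) = 0 ft.
ISA temperature at 0 ft = 15 − 2 × (0/1000) = 15°C.
ISA deviation = 43 − 15 = +28°C.
Density altitude = 0 + 120 × (28) = 3360 ft.

3360 ft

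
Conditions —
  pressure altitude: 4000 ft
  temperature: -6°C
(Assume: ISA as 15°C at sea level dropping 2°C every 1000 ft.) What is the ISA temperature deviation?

ISA temperature at 4000 ft = 15 − 2 × (4000/1000) = 7°C.
Deviation = OAT − ISA = -6 − 7 = -13°C.

ISA-13°C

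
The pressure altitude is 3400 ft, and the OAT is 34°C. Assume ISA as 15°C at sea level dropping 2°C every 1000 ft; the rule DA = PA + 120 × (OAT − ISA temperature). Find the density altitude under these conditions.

6496 ft

ISA temperature at 3400 ft = 15 − 2 × (3400/1000) = 8.2°C.
ISA deviation = 34 − 8.2 = +25.8°C.
Density altitude = 3400 + 120 × (25.8) = 3400 + (+3096) = 6496 ft.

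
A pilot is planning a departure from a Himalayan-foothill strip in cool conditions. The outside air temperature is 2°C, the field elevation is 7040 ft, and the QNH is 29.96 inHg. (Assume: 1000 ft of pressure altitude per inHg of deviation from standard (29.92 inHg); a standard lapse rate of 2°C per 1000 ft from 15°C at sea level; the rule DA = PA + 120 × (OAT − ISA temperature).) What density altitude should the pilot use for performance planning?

Pressure altitude = 7040 + (29.92 − 29.96) × 1000 = 7040 + (-40) = 7000 ft.
ISA temperature at 7000 ft = 15 − 2 × (7000/1000) = 1°C.
ISA deviation = 2 − 1 = +1°C.
Density altitude = 7000 + 120 × (1) = 7120 ft.

7120 ft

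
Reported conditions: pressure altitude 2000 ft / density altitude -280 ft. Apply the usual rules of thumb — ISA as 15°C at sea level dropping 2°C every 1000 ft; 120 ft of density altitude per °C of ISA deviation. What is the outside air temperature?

-8°C

Density altitude − pressure altitude = -280 − 2000 = -2280 ft.
At 120 ft/°C that is an ISA deviation of -2280/120 = -19°C.
ISA temperature at 2000 ft = 15 − 2 × (2000/1000) = 11°C.
OAT = ISA + deviation = 11 + (-19) = -8°C.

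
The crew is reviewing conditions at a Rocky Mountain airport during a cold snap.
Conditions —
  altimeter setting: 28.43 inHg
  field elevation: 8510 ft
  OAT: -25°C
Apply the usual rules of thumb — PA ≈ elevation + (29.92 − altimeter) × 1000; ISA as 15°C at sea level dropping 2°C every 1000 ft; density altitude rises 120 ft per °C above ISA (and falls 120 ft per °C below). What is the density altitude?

Pressure altitude = 8510 + (29.92 − 28.43) × 1000 = 8510 + (+1490) = 10000 ft.
ISA temperature at 10000 ft = 15 − 2 × (10000/1000) = -5°C.
ISA deviation = -25 − (-5) = -20°C.
Density altitude = 10000 + 120 × (-20) = 7600 ft.

7600 ft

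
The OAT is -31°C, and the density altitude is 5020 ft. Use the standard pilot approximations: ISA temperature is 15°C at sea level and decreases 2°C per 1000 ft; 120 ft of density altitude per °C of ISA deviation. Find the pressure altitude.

8500 ft

DA = PA + 120 × (OAT − (15 − 2·PA/1000)) = PA + 120·OAT − 1800 + 0.24·PA = 1.24·PA + 120·OAT − 1800.
So 1.24·PA = 5020 − 120 × (-31) + 1800 = 10540.
PA = 10540 / 1.24 = 8500 ft.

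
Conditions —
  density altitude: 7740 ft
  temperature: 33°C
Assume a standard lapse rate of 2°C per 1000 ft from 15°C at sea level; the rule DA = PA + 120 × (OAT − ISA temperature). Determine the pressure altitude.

DA = PA + 120 × (OAT − (15 − 2·PA/1000)) = PA + 120·OAT − 1800 + 0.24·PA = 1.24·PA + 120·OAT − 1800.
So 1.24·PA = 7740 − 120 × 33 + 1800 = 5580.
PA = 5580 / 1.24 = 4500 ft.

4500 ft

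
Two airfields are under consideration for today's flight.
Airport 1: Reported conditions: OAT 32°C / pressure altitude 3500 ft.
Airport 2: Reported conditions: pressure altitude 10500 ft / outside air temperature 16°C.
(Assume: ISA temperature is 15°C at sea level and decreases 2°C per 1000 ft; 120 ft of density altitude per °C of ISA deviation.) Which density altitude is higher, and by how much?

Airport 2 by 6760 ft

Airport 1: ISA temp = 8°C, deviation +24°C, DA = 3500 + 120 × 24 = 6380 ft.
Airport 2: ISA temp = -6°C, deviation +22°C, DA = 10500 + 120 × 22 = 13140 ft.
Airport 2 is higher by 13140 − 6380 = 6760 ft.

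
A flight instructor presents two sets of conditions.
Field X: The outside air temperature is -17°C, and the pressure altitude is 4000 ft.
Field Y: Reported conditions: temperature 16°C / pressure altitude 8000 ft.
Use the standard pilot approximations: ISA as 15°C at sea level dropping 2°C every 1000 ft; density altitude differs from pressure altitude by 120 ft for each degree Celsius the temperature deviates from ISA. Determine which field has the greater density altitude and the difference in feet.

Field X: ISA temp = 7°C, deviation -24°C, DA = 4000 + 120 × (-24) = 1120 ft.
Field Y: ISA temp = -1°C, deviation +17°C, DA = 8000 + 120 × 17 = 10040 ft.
Field Y is higher by 10040 − 1120 = 8920 ft.

Field Y by 8920 ft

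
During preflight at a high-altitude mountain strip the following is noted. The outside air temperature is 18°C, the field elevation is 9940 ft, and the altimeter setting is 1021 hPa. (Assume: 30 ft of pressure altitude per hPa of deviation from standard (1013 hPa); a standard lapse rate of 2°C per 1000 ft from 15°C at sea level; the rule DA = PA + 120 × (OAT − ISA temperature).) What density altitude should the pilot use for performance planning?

Pressure altitude = 9940 + (1013 − 1021) × 30 = 9940 + (-240) = 9700 ft.
ISA temperature at 9700 ft = 15 − 2 × (9700/1000) = -4.4°C.
ISA deviation = 18 − (-4.4) = +22.4°C.
Density altitude = 9700 + 120 × (22.4) = 12388 ft.

12388 ft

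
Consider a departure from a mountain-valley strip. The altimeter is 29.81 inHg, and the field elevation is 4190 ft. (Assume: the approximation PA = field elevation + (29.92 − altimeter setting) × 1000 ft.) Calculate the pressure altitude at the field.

4300 ft

Pressure correction = (29.92 − 29.81) × 1000 = +110 ft.
Pressure altitude = 4190 + (+110) = 4300 ft.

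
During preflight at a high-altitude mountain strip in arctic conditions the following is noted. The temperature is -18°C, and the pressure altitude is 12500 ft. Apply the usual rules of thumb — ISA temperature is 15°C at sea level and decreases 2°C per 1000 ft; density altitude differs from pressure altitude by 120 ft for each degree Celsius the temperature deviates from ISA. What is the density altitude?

ISA temperature at 12500 ft = 15 − 2 × (12500/1000) = -10°C.
ISA deviation = -18 − (-10) = -8°C.
Density altitude = 12500 + 120 × (-8) = 12500 + (-960) = 11540 ft.

11540 ft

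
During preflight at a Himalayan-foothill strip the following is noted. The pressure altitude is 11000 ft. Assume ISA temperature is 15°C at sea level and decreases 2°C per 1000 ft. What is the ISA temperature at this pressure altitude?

-7°C

ISA temperature = 15 − 2 × (11000/1000) = 15 − 22 = -7°C.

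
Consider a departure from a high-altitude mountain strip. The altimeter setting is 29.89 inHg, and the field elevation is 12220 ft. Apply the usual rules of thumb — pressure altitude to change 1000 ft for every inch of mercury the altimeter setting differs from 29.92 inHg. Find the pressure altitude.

12250 ft

Pressure correction = (29.92 − 29.89) × 1000 = +30 ft.
Pressure altitude = 12220 + (+30) = 12250 ft.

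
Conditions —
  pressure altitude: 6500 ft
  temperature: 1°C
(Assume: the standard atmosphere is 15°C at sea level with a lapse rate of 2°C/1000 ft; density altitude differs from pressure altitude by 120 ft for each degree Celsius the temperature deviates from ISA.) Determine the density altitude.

6380 ft

ISA temperature at 6500 ft = 15 − 2 × (6500/1000) = 2°C.
ISA deviation = 1 − 2 = -1°C.
Density altitude = 6500 + 120 × (-1) = 6500 + (-120) = 6380 ft.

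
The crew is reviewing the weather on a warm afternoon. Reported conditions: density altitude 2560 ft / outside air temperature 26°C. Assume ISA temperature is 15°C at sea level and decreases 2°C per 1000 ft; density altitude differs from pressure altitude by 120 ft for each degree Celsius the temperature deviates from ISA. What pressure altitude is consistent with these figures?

DA = PA + 120 × (OAT − (15 − 2·PA/1000)) = PA + 120·OAT − 1800 + 0.24·PA = 1.24·PA + 120·OAT − 1800.
So 1.24·PA = 2560 − 120 × 26 + 1800 = 1240.
PA = 1240 / 1.24 = 1000 ft.

1000 ft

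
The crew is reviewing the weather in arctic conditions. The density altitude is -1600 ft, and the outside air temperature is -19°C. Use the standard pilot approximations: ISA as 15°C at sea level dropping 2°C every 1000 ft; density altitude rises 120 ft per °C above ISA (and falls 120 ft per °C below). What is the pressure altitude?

2000 ft

DA = PA + 120 × (OAT − (15 − 2·PA/1000)) = PA + 120·OAT − 1800 + 0.24·PA = 1.24·PA + 120·OAT − 1800.
So 1.24·PA = -1600 − 120 × (-19) + 1800 = 2480.
PA = 2480 / 1.24 = 2000 ft.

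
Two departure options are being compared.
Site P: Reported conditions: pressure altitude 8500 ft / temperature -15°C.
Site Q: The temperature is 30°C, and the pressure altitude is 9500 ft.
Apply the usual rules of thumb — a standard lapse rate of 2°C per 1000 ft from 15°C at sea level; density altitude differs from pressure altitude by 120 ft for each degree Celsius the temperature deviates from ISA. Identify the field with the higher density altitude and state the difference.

Site P: ISA temp = -2°C, deviation -13°C, DA = 8500 + 120 × (-13) = 6940 ft.
Site Q: ISA temp = -4°C, deviation +34°C, DA = 9500 + 120 × 34 = 13580 ft.
Site Q is higher by 13580 − 6940 = 6640 ft.

Site Q by 6640 ft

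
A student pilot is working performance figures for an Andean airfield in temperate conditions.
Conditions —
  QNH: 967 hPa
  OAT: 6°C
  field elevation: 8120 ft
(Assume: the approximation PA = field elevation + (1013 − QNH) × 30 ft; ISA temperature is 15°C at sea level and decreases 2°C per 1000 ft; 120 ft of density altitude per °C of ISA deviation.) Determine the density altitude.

10700 ft

Pressure altitude = 8120 + (1013 − 967) × 30 = 8120 + (+1380) = 9500 ft.
ISA temperature at 9500 ft = 15 − 2 × (9500/1000) = -4°C.
ISA deviation = 6 − (-4) = +10°C.
Density altitude = 9500 + 120 × (10) = 10700 ft.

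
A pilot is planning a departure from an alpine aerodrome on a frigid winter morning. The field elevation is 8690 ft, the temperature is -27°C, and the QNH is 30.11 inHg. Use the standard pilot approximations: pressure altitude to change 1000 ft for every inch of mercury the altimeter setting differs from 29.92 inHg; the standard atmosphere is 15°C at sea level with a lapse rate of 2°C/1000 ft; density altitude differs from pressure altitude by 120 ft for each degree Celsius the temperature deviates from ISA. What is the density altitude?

Pressure altitude = 8690 + (29.92 − 30.11) × 1000 = 8690 + (-190) = 8500 ft.
ISA temperature at 8500 ft = 15 − 2 × (8500/1000) = -2°C.
ISA deviation = -27 − (-2) = -25°C.
Density altitude = 8500 + 120 × (-25) = 5500 ft.

5500 ft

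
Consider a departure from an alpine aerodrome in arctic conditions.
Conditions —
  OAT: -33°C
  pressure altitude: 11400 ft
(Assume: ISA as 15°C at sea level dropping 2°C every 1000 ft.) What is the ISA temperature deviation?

ISA-25.2°C

ISA temperature at 11400 ft = 15 − 2 × (11400/1000) = -7.8°C.
Deviation = OAT − ISA = -33 − (-7.8) = -25.2°C.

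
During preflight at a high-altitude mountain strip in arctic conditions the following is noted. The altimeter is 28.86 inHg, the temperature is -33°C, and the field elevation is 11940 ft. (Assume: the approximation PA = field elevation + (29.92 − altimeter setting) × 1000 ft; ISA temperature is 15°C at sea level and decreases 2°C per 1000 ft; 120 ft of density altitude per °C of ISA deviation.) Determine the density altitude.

Pressure altitude = 11940 + (29.92 − 28.86) × 1000 = 11940 + (+1060) = 13000 ft.
ISA temperature at 13000 ft = 15 − 2 × (13000/1000) = -11°C.
ISA deviation = -33 − (-11) = -22°C.
Density altitude = 13000 + 120 × (-22) = 10360 ft.

10360 ft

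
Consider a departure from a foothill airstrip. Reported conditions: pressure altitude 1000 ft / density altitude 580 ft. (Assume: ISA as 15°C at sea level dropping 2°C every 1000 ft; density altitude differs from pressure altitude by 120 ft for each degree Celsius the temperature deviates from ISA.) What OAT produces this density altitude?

9.5°C

Density altitude − pressure altitude = 580 − 1000 = -420 ft.
At 120 ft/°C that is an ISA deviation of -420/120 = -3.5°C.
ISA temperature at 1000 ft = 15 − 2 × (1000/1000) = 13°C.
OAT = ISA + deviation = 13 + (-3.5) = 9.5°C.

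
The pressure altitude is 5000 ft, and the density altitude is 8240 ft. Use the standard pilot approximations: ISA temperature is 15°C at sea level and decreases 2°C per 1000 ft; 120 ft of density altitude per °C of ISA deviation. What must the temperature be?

32°C

Density altitude − pressure altitude = 8240 − 5000 = +3240 ft.
At 120 ft/°C that is an ISA deviation of 3240/120 = +27°C.
ISA temperature at 5000 ft = 15 − 2 × (5000/1000) = 5°C.
OAT = ISA + deviation = 5 + (+27) = 32°C.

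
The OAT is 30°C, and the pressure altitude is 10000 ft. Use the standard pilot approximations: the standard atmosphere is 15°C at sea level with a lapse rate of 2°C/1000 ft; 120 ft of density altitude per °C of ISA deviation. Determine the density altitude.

14200 ft

ISA temperature at 10000 ft = 15 − 2 × (10000/1000) = -5°C.
ISA deviation = 30 − (-5) = +35°C.
Density altitude = 10000 + 120 × (35) = 10000 + (+4200) = 14200 ft.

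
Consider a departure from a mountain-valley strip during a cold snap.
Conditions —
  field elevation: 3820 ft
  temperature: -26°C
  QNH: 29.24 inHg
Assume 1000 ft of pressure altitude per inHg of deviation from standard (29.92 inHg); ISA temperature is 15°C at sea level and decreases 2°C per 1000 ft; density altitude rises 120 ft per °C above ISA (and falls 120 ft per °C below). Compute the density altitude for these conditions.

660 ft

Pressure altitude = 3820 + (29.92 − 29.24) × 1000 = 3820 + (+680) = 4500 ft.
ISA temperature at 4500 ft = 15 − 2 × (4500/1000) = 6°C.
ISA deviation = -26 − 6 = -32°C.
Density altitude = 4500 + 120 × (-32) = 660 ft.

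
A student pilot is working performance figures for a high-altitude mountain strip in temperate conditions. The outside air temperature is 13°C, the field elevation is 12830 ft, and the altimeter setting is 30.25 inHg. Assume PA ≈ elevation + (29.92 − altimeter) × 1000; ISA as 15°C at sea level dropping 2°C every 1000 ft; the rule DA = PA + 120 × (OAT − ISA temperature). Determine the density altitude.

Pressure altitude = 12830 + (29.92 − 30.25) × 1000 = 12830 + (-330) = 12500 ft.
ISA temperature at 12500 ft = 15 − 2 × (12500/1000) = -10°C.
ISA deviation = 13 − (-10) = +23°C.
Density altitude = 12500 + 120 × (23) = 15260 ft.

15260 ft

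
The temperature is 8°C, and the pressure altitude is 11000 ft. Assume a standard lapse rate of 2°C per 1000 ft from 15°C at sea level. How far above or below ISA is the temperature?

ISA temperature at 11000 ft = 15 − 2 × (11000/1000) = -7°C.
Deviation = OAT − ISA = 8 − (-7) = +15°C.

ISA+15°C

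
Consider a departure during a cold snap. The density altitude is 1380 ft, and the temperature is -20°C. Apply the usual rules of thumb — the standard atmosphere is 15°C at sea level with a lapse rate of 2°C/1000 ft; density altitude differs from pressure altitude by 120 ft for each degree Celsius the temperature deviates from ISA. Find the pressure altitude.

4500 ft

DA = PA + 120 × (OAT − (15 − 2·PA/1000)) = PA + 120·OAT − 1800 + 0.24·PA = 1.24·PA + 120·OAT − 1800.
So 1.24·PA = 1380 − 120 × (-20) + 1800 = 5580.
PA = 5580 / 1.24 = 4500 ft.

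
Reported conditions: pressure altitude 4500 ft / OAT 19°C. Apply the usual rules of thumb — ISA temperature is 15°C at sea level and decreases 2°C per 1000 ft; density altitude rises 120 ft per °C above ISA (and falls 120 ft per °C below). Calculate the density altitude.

6060 ft

ISA temperature at 4500 ft = 15 − 2 × (4500/1000) = 6°C.
ISA deviation = 19 − 6 = +13°C.
Density altitude = 4500 + 120 × (13) = 4500 + (+1560) = 6060 ft.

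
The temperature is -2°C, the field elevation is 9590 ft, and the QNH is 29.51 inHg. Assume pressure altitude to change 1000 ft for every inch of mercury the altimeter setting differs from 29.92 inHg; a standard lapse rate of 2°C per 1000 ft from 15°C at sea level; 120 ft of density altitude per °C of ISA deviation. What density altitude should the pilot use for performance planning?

Pressure altitude = 9590 + (29.92 − 29.51) × 1000 = 9590 + (+410) = 10000 ft.
ISA temperature at 10000 ft = 15 − 2 × (10000/1000) = -5°C.
ISA deviation = -2 − (-5) = +3°C.
Density altitude = 10000 + 120 × (3) = 10360 ft.

10360 ft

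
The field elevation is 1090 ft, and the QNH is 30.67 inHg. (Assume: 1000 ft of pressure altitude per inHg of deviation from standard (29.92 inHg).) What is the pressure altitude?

340 ft

Pressure correction = (29.92 − 30.67) × 1000 = -750 ft.
Pressure altitude = 1090 + (-750) = 340 ft.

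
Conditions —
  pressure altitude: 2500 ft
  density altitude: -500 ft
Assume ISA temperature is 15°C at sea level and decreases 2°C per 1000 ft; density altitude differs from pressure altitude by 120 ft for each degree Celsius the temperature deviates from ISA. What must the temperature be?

Density altitude − pressure altitude = -500 − 2500 = -3000 ft.
At 120 ft/°C that is an ISA deviation of -3000/120 = -25°C.
ISA temperature at 2500 ft = 15 − 2 × (2500/1000) = 10°C.
OAT = ISA + deviation = 10 + (-25) = -15°C.

-15°C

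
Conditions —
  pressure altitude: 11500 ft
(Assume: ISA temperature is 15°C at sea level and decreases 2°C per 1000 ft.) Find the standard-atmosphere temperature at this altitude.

-8°C

ISA temperature = 15 − 2 × (11500/1000) = 15 − 23 = -8°C.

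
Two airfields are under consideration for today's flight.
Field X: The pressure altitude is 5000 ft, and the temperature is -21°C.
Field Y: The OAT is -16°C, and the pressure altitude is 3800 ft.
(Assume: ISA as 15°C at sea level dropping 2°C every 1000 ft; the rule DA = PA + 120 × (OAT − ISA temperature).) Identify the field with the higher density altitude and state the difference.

Field X: ISA temp = 5°C, deviation -26°C, DA = 5000 + 120 × (-26) = 1880 ft.
Field Y: ISA temp = 7.4°C, deviation -23.4°C, DA = 3800 + 120 × (-23.4) = 992 ft.
Field X is higher by 1880 − 992 = 888 ft.

Field X by 888 ft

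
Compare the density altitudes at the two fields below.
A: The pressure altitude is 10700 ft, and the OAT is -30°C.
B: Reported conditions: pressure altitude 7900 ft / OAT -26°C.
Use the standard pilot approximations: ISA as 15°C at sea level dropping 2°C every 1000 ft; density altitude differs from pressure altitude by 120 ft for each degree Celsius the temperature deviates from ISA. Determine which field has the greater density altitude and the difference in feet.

A by 2992 ft

A: ISA temp = -6.4°C, deviation -23.6°C, DA = 10700 + 120 × (-23.6) = 7868 ft.
B: ISA temp = -0.8°C, deviation -25.2°C, DA = 7900 + 120 × (-25.2) = 4876 ft.
A is higher by 7868 − 4876 = 2992 ft.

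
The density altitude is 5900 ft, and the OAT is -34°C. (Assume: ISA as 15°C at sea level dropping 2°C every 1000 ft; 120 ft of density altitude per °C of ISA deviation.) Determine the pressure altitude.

9500 ft

DA = PA + 120 × (OAT − (15 − 2·PA/1000)) = PA + 120·OAT − 1800 + 0.24·PA = 1.24·PA + 120·OAT − 1800.
So 1.24·PA = 5900 − 120 × (-34) + 1800 = 11780.
PA = 11780 / 1.24 = 9500 ft.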